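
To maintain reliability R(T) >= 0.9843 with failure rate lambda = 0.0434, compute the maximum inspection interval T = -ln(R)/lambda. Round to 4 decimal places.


R_target = 0.9843
lambda = 0.0434
-ln(0.9843) = 0.0158
T = 0.0158 / 0.0434
T = 0.3646

0.3646


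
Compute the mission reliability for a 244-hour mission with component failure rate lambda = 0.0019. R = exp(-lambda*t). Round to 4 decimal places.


lambda = 0.0019
mission_time = 244
lambda * t = 0.0019 * 244 = 0.4636
R = exp(-0.4636)
R = 0.629

0.629


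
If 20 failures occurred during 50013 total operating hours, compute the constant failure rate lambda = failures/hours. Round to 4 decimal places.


failures = 20
total_hours = 50013
lambda = 20 / 50013
lambda = 0.0004

0.0004


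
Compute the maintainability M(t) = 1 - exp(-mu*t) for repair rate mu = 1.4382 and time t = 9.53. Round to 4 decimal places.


mu = 1.4382, t = 9.53
mu * t = 1.4382 * 9.53 = 13.706
exp(-13.706) = 0.0
M(t) = 1 - 0.0
M(t) = 1.0

1.0


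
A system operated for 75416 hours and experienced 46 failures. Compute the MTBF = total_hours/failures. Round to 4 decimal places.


total_hours = 75416
failures = 46
MTBF = 75416 / 46
MTBF = 1639.4783

1639.4783


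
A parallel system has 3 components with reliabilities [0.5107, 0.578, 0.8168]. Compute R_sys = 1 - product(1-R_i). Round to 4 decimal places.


Components: [0.5107, 0.578, 0.8168]
(1 - 0.5107) = 0.4893, running product = 0.4893
(1 - 0.578) = 0.422, running product = 0.2065
(1 - 0.8168) = 0.1832, running product = 0.0378
Product of (1-R_i) = 0.0378
R_sys = 1 - 0.0378 = 0.9622

0.9622


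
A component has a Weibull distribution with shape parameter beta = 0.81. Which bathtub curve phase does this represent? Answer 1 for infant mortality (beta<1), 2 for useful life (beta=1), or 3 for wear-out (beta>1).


beta = 0.81
Compare beta to 1:
beta < 1 => infant mortality (phase 1)
beta = 1 => useful life (phase 2)
beta > 1 => wear-out (phase 3)
Since beta = 0.81, this is infant mortality (decreasing failure rate)
Phase = 1

1


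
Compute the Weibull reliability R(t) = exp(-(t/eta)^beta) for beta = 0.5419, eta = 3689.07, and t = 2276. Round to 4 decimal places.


beta = 0.5419, eta = 3689.07, t = 2276
t/eta = 2276 / 3689.07 = 0.617
(t/eta)^beta = 0.617^0.5419 = 0.7697
R(t) = exp(-0.7697)
R(t) = 0.4631

0.4631


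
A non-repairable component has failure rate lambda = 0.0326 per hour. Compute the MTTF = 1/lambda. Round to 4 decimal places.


lambda = 0.0326
MTTF = 1 / 0.0326
MTTF = 30.6748

30.6748


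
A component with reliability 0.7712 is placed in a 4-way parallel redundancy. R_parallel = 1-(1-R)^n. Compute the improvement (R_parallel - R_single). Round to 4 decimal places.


R_single = 0.7712, n = 4
1 - R_single = 0.2288
(1 - R_single)^n = 0.2288^4 = 0.0027
R_parallel = 1 - 0.0027 = 0.9973
Improvement = 0.9973 - 0.7712
Improvement = 0.2261

0.2261


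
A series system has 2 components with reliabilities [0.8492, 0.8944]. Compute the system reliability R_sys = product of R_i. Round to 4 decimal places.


Components: [0.8492, 0.8944]
After component 1 (R=0.8492): product = 0.8492
After component 2 (R=0.8944): product = 0.7595
R_sys = 0.7595

0.7595


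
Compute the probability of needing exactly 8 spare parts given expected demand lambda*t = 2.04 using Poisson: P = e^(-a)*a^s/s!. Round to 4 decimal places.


a = 2.04, s = 8
e^(-a) = e^(-2.04) = 0.13
a^s = 2.04^8 = 299.9448
s! = 40320
P = 0.13 * 299.9448 / 40320
P = 0.001

0.001


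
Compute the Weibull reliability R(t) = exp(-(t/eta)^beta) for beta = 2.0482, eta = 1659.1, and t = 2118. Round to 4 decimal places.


beta = 2.0482, eta = 1659.1, t = 2118
t/eta = 2118 / 1659.1 = 1.2766
(t/eta)^beta = 1.2766^2.0482 = 1.649
R(t) = exp(-1.649)
R(t) = 0.1922

0.1922


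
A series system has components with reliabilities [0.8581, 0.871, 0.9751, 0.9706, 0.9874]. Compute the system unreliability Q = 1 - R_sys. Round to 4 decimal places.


Components: [0.8581, 0.871, 0.9751, 0.9706, 0.9874]
After component 1: product = 0.8581
After component 2: product = 0.7474
After component 3: product = 0.7288
After component 4: product = 0.7074
After component 5: product = 0.6985
R_sys = 0.6985
Q = 1 - 0.6985 = 0.3015

0.3015


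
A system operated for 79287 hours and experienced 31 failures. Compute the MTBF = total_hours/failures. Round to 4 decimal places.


total_hours = 79287
failures = 31
MTBF = 79287 / 31
MTBF = 2557.6452

2557.6452


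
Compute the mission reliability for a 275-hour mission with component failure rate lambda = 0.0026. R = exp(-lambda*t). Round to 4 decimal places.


lambda = 0.0026
mission_time = 275
lambda * t = 0.0026 * 275 = 0.715
R = exp(-0.715)
R = 0.4892

0.4892


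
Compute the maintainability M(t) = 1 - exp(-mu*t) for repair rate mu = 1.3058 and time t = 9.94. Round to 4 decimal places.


mu = 1.3058, t = 9.94
mu * t = 1.3058 * 9.94 = 12.9797
exp(-12.9797) = 0.0
M(t) = 1 - 0.0
M(t) = 1.0

1.0


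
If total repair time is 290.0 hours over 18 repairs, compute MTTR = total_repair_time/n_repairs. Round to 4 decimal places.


total_repair_time = 290.0
n_repairs = 18
MTTR = 290.0 / 18
MTTR = 16.1111

16.1111


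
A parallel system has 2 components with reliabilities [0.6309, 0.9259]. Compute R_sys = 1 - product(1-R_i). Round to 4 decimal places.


Components: [0.6309, 0.9259]
(1 - 0.6309) = 0.3691, running product = 0.3691
(1 - 0.9259) = 0.0741, running product = 0.0274
Product of (1-R_i) = 0.0274
R_sys = 1 - 0.0274 = 0.9726

0.9726


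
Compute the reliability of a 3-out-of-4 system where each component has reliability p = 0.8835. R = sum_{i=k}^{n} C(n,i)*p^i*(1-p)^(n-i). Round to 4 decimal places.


k = 3, n = 4, p = 0.8835
i=3: C(4,3)=4 * 0.8835^3 * 0.1165^1 = 0.3214
i=4: C(4,4)=1 * 0.8835^4 * 0.1165^0 = 0.6093
R = sum of terms = 0.9307

0.9307


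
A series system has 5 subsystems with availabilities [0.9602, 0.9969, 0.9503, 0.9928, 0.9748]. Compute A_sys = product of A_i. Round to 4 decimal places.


Subsystems: [0.9602, 0.9969, 0.9503, 0.9928, 0.9748]
After subsystem 1 (A=0.9602): product = 0.9602
After subsystem 2 (A=0.9969): product = 0.9572
After subsystem 3 (A=0.9503): product = 0.9096
After subsystem 4 (A=0.9928): product = 0.9031
After subsystem 5 (A=0.9748): product = 0.8803
A_sys = 0.8803

0.8803


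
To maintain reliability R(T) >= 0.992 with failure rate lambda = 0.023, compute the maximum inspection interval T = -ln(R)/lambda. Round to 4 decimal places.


R_target = 0.992
lambda = 0.023
-ln(0.992) = 0.008
T = 0.008 / 0.023
T = 0.3492

0.3492


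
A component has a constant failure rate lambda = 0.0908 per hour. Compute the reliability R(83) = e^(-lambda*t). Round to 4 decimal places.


lambda = 0.0908
t = 83
lambda * t = 7.5364
R(t) = e^(-7.5364)
R(t) = 0.0005

0.0005


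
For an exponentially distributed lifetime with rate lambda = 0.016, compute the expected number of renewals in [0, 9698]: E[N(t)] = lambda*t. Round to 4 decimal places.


lambda = 0.016
t = 9698
E[N(t)] = lambda * t
E[N(t)] = 0.016 * 9698
E[N(t)] = 155.168

155.168


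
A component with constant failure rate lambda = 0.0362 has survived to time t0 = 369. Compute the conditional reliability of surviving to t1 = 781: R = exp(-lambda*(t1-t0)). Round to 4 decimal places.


lambda = 0.0362
t0 = 369, t1 = 781
t1 - t0 = 412
lambda * (t1-t0) = 0.0362 * 412 = 14.9144
R = exp(-14.9144)
R = 0.0

0.0


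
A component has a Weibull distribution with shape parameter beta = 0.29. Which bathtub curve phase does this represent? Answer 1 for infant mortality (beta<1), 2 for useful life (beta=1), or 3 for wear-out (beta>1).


beta = 0.29
Compare beta to 1:
beta < 1 => infant mortality (phase 1)
beta = 1 => useful life (phase 2)
beta > 1 => wear-out (phase 3)
Since beta = 0.29, this is infant mortality (decreasing failure rate)
Phase = 1

1


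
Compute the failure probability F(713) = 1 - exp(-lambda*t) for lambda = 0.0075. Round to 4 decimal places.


lambda = 0.0075, t = 713
lambda * t = 5.3475
exp(-5.3475) = 0.0048
F(t) = 1 - 0.0048
F(t) = 0.9952

0.9952


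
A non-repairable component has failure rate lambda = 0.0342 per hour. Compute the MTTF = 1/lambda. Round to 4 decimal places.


lambda = 0.0342
MTTF = 1 / 0.0342
MTTF = 29.2398

29.2398


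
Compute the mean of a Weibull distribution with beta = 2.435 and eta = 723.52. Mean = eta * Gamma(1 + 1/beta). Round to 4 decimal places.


beta = 2.435, eta = 723.52
1/beta = 0.4107
1 + 1/beta = 1.4107
Gamma(1.4107) = 0.8867
Mean = 723.52 * 0.8867
Mean = 641.5699

641.5699


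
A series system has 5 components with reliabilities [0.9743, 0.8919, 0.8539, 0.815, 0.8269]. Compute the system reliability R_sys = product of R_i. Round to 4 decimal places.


Components: [0.9743, 0.8919, 0.8539, 0.815, 0.8269]
After component 1 (R=0.9743): product = 0.9743
After component 2 (R=0.8919): product = 0.869
After component 3 (R=0.8539): product = 0.742
After component 4 (R=0.815): product = 0.6047
After component 5 (R=0.8269): product = 0.5001
R_sys = 0.5001

0.5001


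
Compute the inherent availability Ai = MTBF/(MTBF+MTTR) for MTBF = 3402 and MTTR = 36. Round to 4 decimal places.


MTBF = 3402
MTTR = 36
MTBF + MTTR = 3438
Ai = 3402 / 3438
Ai = 0.9895

0.9895


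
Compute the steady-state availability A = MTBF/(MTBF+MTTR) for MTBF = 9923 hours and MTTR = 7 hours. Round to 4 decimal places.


MTBF = 9923
MTTR = 7
MTBF + MTTR = 9930
A = 9923 / 9930
A = 0.9993

0.9993


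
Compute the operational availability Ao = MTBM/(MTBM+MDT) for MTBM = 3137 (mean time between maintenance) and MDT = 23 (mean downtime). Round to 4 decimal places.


MTBM = 3137
MDT = 23
MTBM + MDT = 3160
Ao = 3137 / 3160
Ao = 0.9927

0.9927


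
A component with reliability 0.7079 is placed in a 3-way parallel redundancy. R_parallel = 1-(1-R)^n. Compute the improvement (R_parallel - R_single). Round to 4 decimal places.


R_single = 0.7079, n = 3
1 - R_single = 0.2921
(1 - R_single)^n = 0.2921^3 = 0.0249
R_parallel = 1 - 0.0249 = 0.9751
Improvement = 0.9751 - 0.7079
Improvement = 0.2672

0.2672


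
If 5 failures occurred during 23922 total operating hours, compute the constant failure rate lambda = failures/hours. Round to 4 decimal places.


failures = 5
total_hours = 23922
lambda = 5 / 23922
lambda = 0.0002

0.0002


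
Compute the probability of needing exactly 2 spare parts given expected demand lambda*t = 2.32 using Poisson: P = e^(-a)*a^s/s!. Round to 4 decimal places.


a = 2.32, s = 2
e^(-a) = e^(-2.32) = 0.0983
a^s = 2.32^2 = 5.3824
s! = 2
P = 0.0983 * 5.3824 / 2
P = 0.2645

0.2645


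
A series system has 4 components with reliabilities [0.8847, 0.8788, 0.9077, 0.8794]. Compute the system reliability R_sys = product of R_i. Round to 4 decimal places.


Components: [0.8847, 0.8788, 0.9077, 0.8794]
After component 1 (R=0.8847): product = 0.8847
After component 2 (R=0.8788): product = 0.7775
After component 3 (R=0.9077): product = 0.7057
After component 4 (R=0.8794): product = 0.6206
R_sys = 0.6206

0.6206


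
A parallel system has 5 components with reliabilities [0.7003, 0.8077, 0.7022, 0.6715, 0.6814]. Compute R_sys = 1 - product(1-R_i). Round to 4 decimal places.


Components: [0.7003, 0.8077, 0.7022, 0.6715, 0.6814]
(1 - 0.7003) = 0.2997, running product = 0.2997
(1 - 0.8077) = 0.1923, running product = 0.0576
(1 - 0.7022) = 0.2978, running product = 0.0172
(1 - 0.6715) = 0.3285, running product = 0.0056
(1 - 0.6814) = 0.3186, running product = 0.0018
Product of (1-R_i) = 0.0018
R_sys = 1 - 0.0018 = 0.9982

0.9982


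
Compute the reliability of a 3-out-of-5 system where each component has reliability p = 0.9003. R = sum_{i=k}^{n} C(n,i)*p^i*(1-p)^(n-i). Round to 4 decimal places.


k = 3, n = 5, p = 0.9003
i=3: C(5,3)=10 * 0.9003^3 * 0.0997^2 = 0.0725
i=4: C(5,4)=5 * 0.9003^4 * 0.0997^1 = 0.3275
i=5: C(5,5)=1 * 0.9003^5 * 0.0997^0 = 0.5915
R = sum of terms = 0.9915

0.9915


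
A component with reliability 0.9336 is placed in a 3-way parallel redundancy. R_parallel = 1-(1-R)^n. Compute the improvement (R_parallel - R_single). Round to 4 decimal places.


R_single = 0.9336, n = 3
1 - R_single = 0.0664
(1 - R_single)^n = 0.0664^3 = 0.0003
R_parallel = 1 - 0.0003 = 0.9997
Improvement = 0.9997 - 0.9336
Improvement = 0.0661

0.0661


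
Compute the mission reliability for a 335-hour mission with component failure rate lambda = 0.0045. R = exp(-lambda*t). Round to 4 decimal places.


lambda = 0.0045
mission_time = 335
lambda * t = 0.0045 * 335 = 1.5075
R = exp(-1.5075)
R = 0.2215

0.2215


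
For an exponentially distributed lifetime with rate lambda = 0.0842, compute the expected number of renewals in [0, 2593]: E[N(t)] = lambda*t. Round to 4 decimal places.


lambda = 0.0842
t = 2593
E[N(t)] = lambda * t
E[N(t)] = 0.0842 * 2593
E[N(t)] = 218.3306

218.3306


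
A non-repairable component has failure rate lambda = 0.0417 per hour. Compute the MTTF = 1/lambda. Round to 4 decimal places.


lambda = 0.0417
MTTF = 1 / 0.0417
MTTF = 23.9808

23.9808


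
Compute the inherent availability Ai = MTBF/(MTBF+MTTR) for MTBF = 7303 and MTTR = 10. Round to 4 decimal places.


MTBF = 7303
MTTR = 10
MTBF + MTTR = 7313
Ai = 7303 / 7313
Ai = 0.9986

0.9986


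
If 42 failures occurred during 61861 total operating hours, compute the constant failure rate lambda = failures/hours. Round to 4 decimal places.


failures = 42
total_hours = 61861
lambda = 42 / 61861
lambda = 0.0007

0.0007


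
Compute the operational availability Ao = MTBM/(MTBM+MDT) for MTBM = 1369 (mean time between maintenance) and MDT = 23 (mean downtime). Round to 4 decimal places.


MTBM = 1369
MDT = 23
MTBM + MDT = 1392
Ao = 1369 / 1392
Ao = 0.9835

0.9835


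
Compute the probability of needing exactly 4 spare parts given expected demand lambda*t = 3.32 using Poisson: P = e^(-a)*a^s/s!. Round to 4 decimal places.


a = 3.32, s = 4
e^(-a) = e^(-3.32) = 0.0362
a^s = 3.32^4 = 121.4933
s! = 24
P = 0.0362 * 121.4933 / 24
P = 0.183

0.183


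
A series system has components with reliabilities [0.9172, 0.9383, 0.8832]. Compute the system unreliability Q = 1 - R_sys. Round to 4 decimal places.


Components: [0.9172, 0.9383, 0.8832]
After component 1: product = 0.9172
After component 2: product = 0.8606
After component 3: product = 0.7601
R_sys = 0.7601
Q = 1 - 0.7601 = 0.2399

0.2399


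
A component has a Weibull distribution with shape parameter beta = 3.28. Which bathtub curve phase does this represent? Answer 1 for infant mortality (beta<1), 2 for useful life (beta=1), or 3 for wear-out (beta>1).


beta = 3.28
Compare beta to 1:
beta < 1 => infant mortality (phase 1)
beta = 1 => useful life (phase 2)
beta > 1 => wear-out (phase 3)
Since beta = 3.28, this is wear-out (increasing failure rate)
Phase = 3

3


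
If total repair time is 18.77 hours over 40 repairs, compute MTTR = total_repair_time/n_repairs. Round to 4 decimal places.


total_repair_time = 18.77
n_repairs = 40
MTTR = 18.77 / 40
MTTR = 0.4693

0.4693


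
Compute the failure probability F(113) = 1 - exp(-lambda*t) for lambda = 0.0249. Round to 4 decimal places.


lambda = 0.0249, t = 113
lambda * t = 2.8137
exp(-2.8137) = 0.06
F(t) = 1 - 0.06
F(t) = 0.94

0.94


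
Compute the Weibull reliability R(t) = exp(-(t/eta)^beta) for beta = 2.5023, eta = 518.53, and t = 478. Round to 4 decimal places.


beta = 2.5023, eta = 518.53, t = 478
t/eta = 478 / 518.53 = 0.9218
(t/eta)^beta = 0.9218^2.5023 = 0.8157
R(t) = exp(-0.8157)
R(t) = 0.4423

0.4423


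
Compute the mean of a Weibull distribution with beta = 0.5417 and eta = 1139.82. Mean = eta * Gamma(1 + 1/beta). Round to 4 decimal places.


beta = 0.5417, eta = 1139.82
1/beta = 1.846
1 + 1/beta = 2.846
Gamma(2.846) = 1.7434
Mean = 1139.82 * 1.7434
Mean = 1987.1932

1987.1932


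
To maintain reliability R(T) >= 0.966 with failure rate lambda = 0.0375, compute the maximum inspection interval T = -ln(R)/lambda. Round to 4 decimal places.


R_target = 0.966
lambda = 0.0375
-ln(0.966) = 0.0346
T = 0.0346 / 0.0375
T = 0.9224

0.9224


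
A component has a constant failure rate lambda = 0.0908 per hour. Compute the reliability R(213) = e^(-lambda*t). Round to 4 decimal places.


lambda = 0.0908
t = 213
lambda * t = 19.3404
R(t) = e^(-19.3404)
R(t) = 0.0

0.0


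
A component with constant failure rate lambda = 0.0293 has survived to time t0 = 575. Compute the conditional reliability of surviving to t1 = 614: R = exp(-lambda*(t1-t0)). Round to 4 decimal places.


lambda = 0.0293
t0 = 575, t1 = 614
t1 - t0 = 39
lambda * (t1-t0) = 0.0293 * 39 = 1.1427
R = exp(-1.1427)
R = 0.319

0.319


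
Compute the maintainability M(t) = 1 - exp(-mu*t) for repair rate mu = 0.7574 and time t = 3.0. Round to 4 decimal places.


mu = 0.7574, t = 3.0
mu * t = 0.7574 * 3.0 = 2.2722
exp(-2.2722) = 0.1031
M(t) = 1 - 0.1031
M(t) = 0.8969

0.8969


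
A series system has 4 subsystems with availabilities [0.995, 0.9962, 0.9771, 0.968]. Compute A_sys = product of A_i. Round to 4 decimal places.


Subsystems: [0.995, 0.9962, 0.9771, 0.968]
After subsystem 1 (A=0.995): product = 0.995
After subsystem 2 (A=0.9962): product = 0.9912
After subsystem 3 (A=0.9771): product = 0.9685
After subsystem 4 (A=0.968): product = 0.9375
A_sys = 0.9375

0.9375


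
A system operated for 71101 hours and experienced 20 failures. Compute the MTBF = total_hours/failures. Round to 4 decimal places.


total_hours = 71101
failures = 20
MTBF = 71101 / 20
MTBF = 3555.05

3555.05


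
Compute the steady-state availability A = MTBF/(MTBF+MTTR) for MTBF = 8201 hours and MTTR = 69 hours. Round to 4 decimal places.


MTBF = 8201
MTTR = 69
MTBF + MTTR = 8270
A = 8201 / 8270
A = 0.9917

0.9917


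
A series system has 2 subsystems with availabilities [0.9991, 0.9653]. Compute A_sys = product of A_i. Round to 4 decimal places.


Subsystems: [0.9991, 0.9653]
After subsystem 1 (A=0.9991): product = 0.9991
After subsystem 2 (A=0.9653): product = 0.9644
A_sys = 0.9644

0.9644


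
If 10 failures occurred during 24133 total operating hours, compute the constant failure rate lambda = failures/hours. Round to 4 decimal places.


failures = 10
total_hours = 24133
lambda = 10 / 24133
lambda = 0.0004

0.0004


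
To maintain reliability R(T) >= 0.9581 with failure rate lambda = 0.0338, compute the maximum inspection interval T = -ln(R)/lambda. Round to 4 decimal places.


R_target = 0.9581
lambda = 0.0338
-ln(0.9581) = 0.0428
T = 0.0428 / 0.0338
T = 1.2664

1.2664


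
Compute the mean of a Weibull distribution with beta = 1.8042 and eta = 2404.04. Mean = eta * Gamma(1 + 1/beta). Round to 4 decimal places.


beta = 1.8042, eta = 2404.04
1/beta = 0.5543
1 + 1/beta = 1.5543
Gamma(1.5543) = 0.8892
Mean = 2404.04 * 0.8892
Mean = 2137.6414

2137.6414


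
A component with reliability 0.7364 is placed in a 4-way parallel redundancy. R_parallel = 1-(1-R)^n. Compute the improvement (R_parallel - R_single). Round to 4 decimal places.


R_single = 0.7364, n = 4
1 - R_single = 0.2636
(1 - R_single)^n = 0.2636^4 = 0.0048
R_parallel = 1 - 0.0048 = 0.9952
Improvement = 0.9952 - 0.7364
Improvement = 0.2588

0.2588


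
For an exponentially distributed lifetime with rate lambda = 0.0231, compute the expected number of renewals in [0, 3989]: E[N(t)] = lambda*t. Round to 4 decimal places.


lambda = 0.0231
t = 3989
E[N(t)] = lambda * t
E[N(t)] = 0.0231 * 3989
E[N(t)] = 92.1459

92.1459


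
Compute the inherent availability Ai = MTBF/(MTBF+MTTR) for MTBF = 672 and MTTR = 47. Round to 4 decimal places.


MTBF = 672
MTTR = 47
MTBF + MTTR = 719
Ai = 672 / 719
Ai = 0.9346

0.9346


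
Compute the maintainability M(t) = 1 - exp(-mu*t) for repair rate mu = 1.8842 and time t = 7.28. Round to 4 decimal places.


mu = 1.8842, t = 7.28
mu * t = 1.8842 * 7.28 = 13.717
exp(-13.717) = 0.0
M(t) = 1 - 0.0
M(t) = 1.0

1.0


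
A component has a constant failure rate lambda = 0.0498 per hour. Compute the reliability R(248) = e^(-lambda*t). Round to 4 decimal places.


lambda = 0.0498
t = 248
lambda * t = 12.3504
R(t) = e^(-12.3504)
R(t) = 0.0

0.0


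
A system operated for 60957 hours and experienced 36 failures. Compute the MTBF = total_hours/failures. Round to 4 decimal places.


total_hours = 60957
failures = 36
MTBF = 60957 / 36
MTBF = 1693.25

1693.25


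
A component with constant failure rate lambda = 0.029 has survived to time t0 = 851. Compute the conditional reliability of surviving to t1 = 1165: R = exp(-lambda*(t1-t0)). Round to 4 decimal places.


lambda = 0.029
t0 = 851, t1 = 1165
t1 - t0 = 314
lambda * (t1-t0) = 0.029 * 314 = 9.106
R = exp(-9.106)
R = 0.0001

0.0001


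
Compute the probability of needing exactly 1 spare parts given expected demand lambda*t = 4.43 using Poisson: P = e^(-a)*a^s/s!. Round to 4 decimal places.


a = 4.43, s = 1
e^(-a) = e^(-4.43) = 0.0119
a^s = 4.43^1 = 4.43
s! = 1
P = 0.0119 * 4.43 / 1
P = 0.0528

0.0528


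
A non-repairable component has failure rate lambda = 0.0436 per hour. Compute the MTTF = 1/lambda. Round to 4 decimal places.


lambda = 0.0436
MTTF = 1 / 0.0436
MTTF = 22.9358

22.9358


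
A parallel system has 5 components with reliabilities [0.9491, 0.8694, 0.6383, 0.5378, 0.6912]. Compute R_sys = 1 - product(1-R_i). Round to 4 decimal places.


Components: [0.9491, 0.8694, 0.6383, 0.5378, 0.6912]
(1 - 0.9491) = 0.0509, running product = 0.0509
(1 - 0.8694) = 0.1306, running product = 0.0066
(1 - 0.6383) = 0.3617, running product = 0.0024
(1 - 0.5378) = 0.4622, running product = 0.0011
(1 - 0.6912) = 0.3088, running product = 0.0003
Product of (1-R_i) = 0.0003
R_sys = 1 - 0.0003 = 0.9997

0.9997


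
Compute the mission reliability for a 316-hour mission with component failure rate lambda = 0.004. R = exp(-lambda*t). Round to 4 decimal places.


lambda = 0.004
mission_time = 316
lambda * t = 0.004 * 316 = 1.264
R = exp(-1.264)
R = 0.2825

0.2825


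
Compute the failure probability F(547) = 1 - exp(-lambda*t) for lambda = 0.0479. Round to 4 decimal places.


lambda = 0.0479, t = 547
lambda * t = 26.2013
exp(-26.2013) = 0.0
F(t) = 1 - 0.0
F(t) = 1.0

1.0


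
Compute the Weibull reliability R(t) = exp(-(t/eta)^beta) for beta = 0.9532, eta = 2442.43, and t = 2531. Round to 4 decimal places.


beta = 0.9532, eta = 2442.43, t = 2531
t/eta = 2531 / 2442.43 = 1.0363
(t/eta)^beta = 1.0363^0.9532 = 1.0345
R(t) = exp(-1.0345)
R(t) = 0.3554

0.3554


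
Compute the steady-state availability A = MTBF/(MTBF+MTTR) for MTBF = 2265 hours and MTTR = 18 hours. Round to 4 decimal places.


MTBF = 2265
MTTR = 18
MTBF + MTTR = 2283
A = 2265 / 2283
A = 0.9921

0.9921


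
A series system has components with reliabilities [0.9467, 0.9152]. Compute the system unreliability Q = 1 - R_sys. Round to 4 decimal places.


Components: [0.9467, 0.9152]
After component 1: product = 0.9467
After component 2: product = 0.8664
R_sys = 0.8664
Q = 1 - 0.8664 = 0.1336

0.1336


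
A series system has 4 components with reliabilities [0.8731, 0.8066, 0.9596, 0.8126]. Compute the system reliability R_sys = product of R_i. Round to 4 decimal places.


Components: [0.8731, 0.8066, 0.9596, 0.8126]
After component 1 (R=0.8731): product = 0.8731
After component 2 (R=0.8066): product = 0.7042
After component 3 (R=0.9596): product = 0.6758
After component 4 (R=0.8126): product = 0.5491
R_sys = 0.5491

0.5491


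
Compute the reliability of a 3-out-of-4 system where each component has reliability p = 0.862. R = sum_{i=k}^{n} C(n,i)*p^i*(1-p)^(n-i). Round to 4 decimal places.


k = 3, n = 4, p = 0.862
i=3: C(4,3)=4 * 0.862^3 * 0.138^1 = 0.3536
i=4: C(4,4)=1 * 0.862^4 * 0.138^0 = 0.5521
R = sum of terms = 0.9057

0.9057


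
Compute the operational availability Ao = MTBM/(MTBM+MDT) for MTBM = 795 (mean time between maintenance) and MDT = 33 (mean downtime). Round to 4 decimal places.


MTBM = 795
MDT = 33
MTBM + MDT = 828
Ao = 795 / 828
Ao = 0.9601

0.9601


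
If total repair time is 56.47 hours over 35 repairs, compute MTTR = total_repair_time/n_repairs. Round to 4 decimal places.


total_repair_time = 56.47
n_repairs = 35
MTTR = 56.47 / 35
MTTR = 1.6134

1.6134


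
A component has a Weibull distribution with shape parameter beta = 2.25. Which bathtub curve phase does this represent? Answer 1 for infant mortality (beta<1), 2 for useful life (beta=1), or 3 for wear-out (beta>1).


beta = 2.25
Compare beta to 1:
beta < 1 => infant mortality (phase 1)
beta = 1 => useful life (phase 2)
beta > 1 => wear-out (phase 3)
Since beta = 2.25, this is wear-out (increasing failure rate)
Phase = 3

3


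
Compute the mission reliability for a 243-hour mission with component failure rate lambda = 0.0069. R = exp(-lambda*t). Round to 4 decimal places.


lambda = 0.0069
mission_time = 243
lambda * t = 0.0069 * 243 = 1.6767
R = exp(-1.6767)
R = 0.187

0.187


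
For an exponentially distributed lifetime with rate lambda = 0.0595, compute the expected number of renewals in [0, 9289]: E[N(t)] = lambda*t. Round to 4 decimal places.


lambda = 0.0595
t = 9289
E[N(t)] = lambda * t
E[N(t)] = 0.0595 * 9289
E[N(t)] = 552.6955

552.6955


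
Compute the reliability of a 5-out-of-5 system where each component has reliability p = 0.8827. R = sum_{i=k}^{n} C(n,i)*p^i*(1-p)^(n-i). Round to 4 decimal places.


k = 5, n = 5, p = 0.8827
i=5: C(5,5)=1 * 0.8827^5 * 0.1173^0 = 0.5359
R = sum of terms = 0.5359

0.5359


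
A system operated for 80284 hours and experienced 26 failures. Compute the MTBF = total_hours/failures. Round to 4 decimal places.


total_hours = 80284
failures = 26
MTBF = 80284 / 26
MTBF = 3087.8462

3087.8462


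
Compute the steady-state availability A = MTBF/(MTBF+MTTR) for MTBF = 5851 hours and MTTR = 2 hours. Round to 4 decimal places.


MTBF = 5851
MTTR = 2
MTBF + MTTR = 5853
A = 5851 / 5853
A = 0.9997

0.9997


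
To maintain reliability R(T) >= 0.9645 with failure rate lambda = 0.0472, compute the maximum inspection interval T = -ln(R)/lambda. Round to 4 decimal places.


R_target = 0.9645
lambda = 0.0472
-ln(0.9645) = 0.0361
T = 0.0361 / 0.0472
T = 0.7658

0.7658


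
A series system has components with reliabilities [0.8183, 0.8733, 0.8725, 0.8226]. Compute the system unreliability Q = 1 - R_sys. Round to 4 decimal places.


Components: [0.8183, 0.8733, 0.8725, 0.8226]
After component 1: product = 0.8183
After component 2: product = 0.7146
After component 3: product = 0.6235
After component 4: product = 0.5129
R_sys = 0.5129
Q = 1 - 0.5129 = 0.4871

0.4871


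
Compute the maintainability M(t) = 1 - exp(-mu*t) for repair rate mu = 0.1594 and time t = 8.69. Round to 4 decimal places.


mu = 0.1594, t = 8.69
mu * t = 0.1594 * 8.69 = 1.3852
exp(-1.3852) = 0.2503
M(t) = 1 - 0.2503
M(t) = 0.7497

0.7497


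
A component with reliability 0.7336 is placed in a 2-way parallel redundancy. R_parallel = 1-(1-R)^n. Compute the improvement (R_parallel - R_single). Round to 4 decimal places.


R_single = 0.7336, n = 2
1 - R_single = 0.2664
(1 - R_single)^n = 0.2664^2 = 0.071
R_parallel = 1 - 0.071 = 0.929
Improvement = 0.929 - 0.7336
Improvement = 0.1954

0.1954


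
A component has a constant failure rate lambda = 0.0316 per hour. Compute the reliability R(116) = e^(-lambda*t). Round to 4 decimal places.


lambda = 0.0316
t = 116
lambda * t = 3.6656
R(t) = e^(-3.6656)
R(t) = 0.0256

0.0256


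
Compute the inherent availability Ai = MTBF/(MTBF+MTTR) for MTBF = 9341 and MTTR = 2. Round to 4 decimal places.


MTBF = 9341
MTTR = 2
MTBF + MTTR = 9343
Ai = 9341 / 9343
Ai = 0.9998

0.9998


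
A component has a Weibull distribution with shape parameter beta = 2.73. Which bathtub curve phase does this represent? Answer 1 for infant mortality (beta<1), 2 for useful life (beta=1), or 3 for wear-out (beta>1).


beta = 2.73
Compare beta to 1:
beta < 1 => infant mortality (phase 1)
beta = 1 => useful life (phase 2)
beta > 1 => wear-out (phase 3)
Since beta = 2.73, this is wear-out (increasing failure rate)
Phase = 3

3


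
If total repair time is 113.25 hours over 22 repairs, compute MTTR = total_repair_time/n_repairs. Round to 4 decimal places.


total_repair_time = 113.25
n_repairs = 22
MTTR = 113.25 / 22
MTTR = 5.1477

5.1477


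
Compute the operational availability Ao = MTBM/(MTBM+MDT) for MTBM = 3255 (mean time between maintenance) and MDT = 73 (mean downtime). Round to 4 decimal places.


MTBM = 3255
MDT = 73
MTBM + MDT = 3328
Ao = 3255 / 3328
Ao = 0.9781

0.9781


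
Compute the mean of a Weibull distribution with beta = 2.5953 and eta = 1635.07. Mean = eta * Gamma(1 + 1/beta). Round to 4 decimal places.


beta = 2.5953, eta = 1635.07
1/beta = 0.3853
1 + 1/beta = 1.3853
Gamma(1.3853) = 0.8882
Mean = 1635.07 * 0.8882
Mean = 1452.2084

1452.2084


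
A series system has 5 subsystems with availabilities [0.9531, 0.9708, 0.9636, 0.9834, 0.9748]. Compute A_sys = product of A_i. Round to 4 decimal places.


Subsystems: [0.9531, 0.9708, 0.9636, 0.9834, 0.9748]
After subsystem 1 (A=0.9531): product = 0.9531
After subsystem 2 (A=0.9708): product = 0.9253
After subsystem 3 (A=0.9636): product = 0.8916
After subsystem 4 (A=0.9834): product = 0.8768
After subsystem 5 (A=0.9748): product = 0.8547
A_sys = 0.8547

0.8547


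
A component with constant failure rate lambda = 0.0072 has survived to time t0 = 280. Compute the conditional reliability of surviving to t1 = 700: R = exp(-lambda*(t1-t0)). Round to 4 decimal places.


lambda = 0.0072
t0 = 280, t1 = 700
t1 - t0 = 420
lambda * (t1-t0) = 0.0072 * 420 = 3.024
R = exp(-3.024)
R = 0.0486

0.0486


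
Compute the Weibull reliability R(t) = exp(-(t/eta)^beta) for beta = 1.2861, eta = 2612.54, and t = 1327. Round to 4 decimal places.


beta = 1.2861, eta = 2612.54, t = 1327
t/eta = 1327 / 2612.54 = 0.5079
(t/eta)^beta = 0.5079^1.2861 = 0.4184
R(t) = exp(-0.4184)
R(t) = 0.6581

0.6581


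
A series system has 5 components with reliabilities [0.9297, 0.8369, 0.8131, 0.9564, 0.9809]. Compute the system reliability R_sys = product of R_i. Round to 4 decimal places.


Components: [0.9297, 0.8369, 0.8131, 0.9564, 0.9809]
After component 1 (R=0.9297): product = 0.9297
After component 2 (R=0.8369): product = 0.7781
After component 3 (R=0.8131): product = 0.6326
After component 4 (R=0.9564): product = 0.6051
After component 5 (R=0.9809): product = 0.5935
R_sys = 0.5935

0.5935


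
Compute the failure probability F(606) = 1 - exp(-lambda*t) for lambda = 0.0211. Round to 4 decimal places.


lambda = 0.0211, t = 606
lambda * t = 12.7866
exp(-12.7866) = 0.0
F(t) = 1 - 0.0
F(t) = 1.0

1.0


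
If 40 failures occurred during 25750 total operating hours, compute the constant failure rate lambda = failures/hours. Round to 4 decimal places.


failures = 40
total_hours = 25750
lambda = 40 / 25750
lambda = 0.0016

0.0016


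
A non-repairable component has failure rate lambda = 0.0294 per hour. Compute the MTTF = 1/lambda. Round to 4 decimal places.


lambda = 0.0294
MTTF = 1 / 0.0294
MTTF = 34.0136

34.0136


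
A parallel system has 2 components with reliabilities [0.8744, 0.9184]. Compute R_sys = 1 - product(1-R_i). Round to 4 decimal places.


Components: [0.8744, 0.9184]
(1 - 0.8744) = 0.1256, running product = 0.1256
(1 - 0.9184) = 0.0816, running product = 0.0102
Product of (1-R_i) = 0.0102
R_sys = 1 - 0.0102 = 0.9898

0.9898


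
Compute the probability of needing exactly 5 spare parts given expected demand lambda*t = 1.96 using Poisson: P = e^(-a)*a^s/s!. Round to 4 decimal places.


a = 1.96, s = 5
e^(-a) = e^(-1.96) = 0.1409
a^s = 1.96^5 = 28.9255
s! = 120
P = 0.1409 * 28.9255 / 120
P = 0.034

0.034


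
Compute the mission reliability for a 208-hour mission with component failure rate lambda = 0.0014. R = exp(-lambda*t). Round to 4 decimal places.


lambda = 0.0014
mission_time = 208
lambda * t = 0.0014 * 208 = 0.2912
R = exp(-0.2912)
R = 0.7474

0.7474


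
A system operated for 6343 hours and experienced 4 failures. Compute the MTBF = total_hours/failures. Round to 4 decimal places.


total_hours = 6343
failures = 4
MTBF = 6343 / 4
MTBF = 1585.75

1585.75


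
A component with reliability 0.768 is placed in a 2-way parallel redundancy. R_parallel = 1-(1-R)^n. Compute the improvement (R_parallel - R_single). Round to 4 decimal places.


R_single = 0.768, n = 2
1 - R_single = 0.232
(1 - R_single)^n = 0.232^2 = 0.0538
R_parallel = 1 - 0.0538 = 0.9462
Improvement = 0.9462 - 0.768
Improvement = 0.1782

0.1782


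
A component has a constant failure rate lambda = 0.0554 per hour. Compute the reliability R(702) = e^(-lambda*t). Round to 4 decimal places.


lambda = 0.0554
t = 702
lambda * t = 38.8908
R(t) = e^(-38.8908)
R(t) = 0.0

0.0


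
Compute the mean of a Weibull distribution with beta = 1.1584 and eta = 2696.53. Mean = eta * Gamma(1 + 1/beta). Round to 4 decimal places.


beta = 1.1584, eta = 2696.53
1/beta = 0.8633
1 + 1/beta = 1.8633
Gamma(1.8633) = 0.9497
Mean = 2696.53 * 0.9497
Mean = 2560.9117

2560.9117


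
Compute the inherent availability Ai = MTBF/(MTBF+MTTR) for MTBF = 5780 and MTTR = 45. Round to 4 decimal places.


MTBF = 5780
MTTR = 45
MTBF + MTTR = 5825
Ai = 5780 / 5825
Ai = 0.9923

0.9923


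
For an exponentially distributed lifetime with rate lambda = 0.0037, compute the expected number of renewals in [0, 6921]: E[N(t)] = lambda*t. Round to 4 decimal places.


lambda = 0.0037
t = 6921
E[N(t)] = lambda * t
E[N(t)] = 0.0037 * 6921
E[N(t)] = 25.6077

25.6077


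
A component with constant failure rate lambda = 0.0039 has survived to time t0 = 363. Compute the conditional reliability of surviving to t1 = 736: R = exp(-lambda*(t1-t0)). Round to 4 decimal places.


lambda = 0.0039
t0 = 363, t1 = 736
t1 - t0 = 373
lambda * (t1-t0) = 0.0039 * 373 = 1.4547
R = exp(-1.4547)
R = 0.2335

0.2335


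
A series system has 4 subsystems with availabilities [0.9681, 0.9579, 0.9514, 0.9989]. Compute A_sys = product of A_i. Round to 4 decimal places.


Subsystems: [0.9681, 0.9579, 0.9514, 0.9989]
After subsystem 1 (A=0.9681): product = 0.9681
After subsystem 2 (A=0.9579): product = 0.9273
After subsystem 3 (A=0.9514): product = 0.8823
After subsystem 4 (A=0.9989): product = 0.8813
A_sys = 0.8813

0.8813


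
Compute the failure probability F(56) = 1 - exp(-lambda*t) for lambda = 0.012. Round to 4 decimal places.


lambda = 0.012, t = 56
lambda * t = 0.672
exp(-0.672) = 0.5107
F(t) = 1 - 0.5107
F(t) = 0.4893

0.4893


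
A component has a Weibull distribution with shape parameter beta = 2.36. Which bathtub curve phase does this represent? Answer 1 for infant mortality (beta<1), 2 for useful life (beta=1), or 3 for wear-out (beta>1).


beta = 2.36
Compare beta to 1:
beta < 1 => infant mortality (phase 1)
beta = 1 => useful life (phase 2)
beta > 1 => wear-out (phase 3)
Since beta = 2.36, this is wear-out (increasing failure rate)
Phase = 3

3


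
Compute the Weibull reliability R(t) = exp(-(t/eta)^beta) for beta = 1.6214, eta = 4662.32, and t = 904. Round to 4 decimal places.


beta = 1.6214, eta = 4662.32, t = 904
t/eta = 904 / 4662.32 = 0.1939
(t/eta)^beta = 0.1939^1.6214 = 0.07
R(t) = exp(-0.07)
R(t) = 0.9324

0.9324


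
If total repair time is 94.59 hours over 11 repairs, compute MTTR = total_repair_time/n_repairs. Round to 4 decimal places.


total_repair_time = 94.59
n_repairs = 11
MTTR = 94.59 / 11
MTTR = 8.5991

8.5991


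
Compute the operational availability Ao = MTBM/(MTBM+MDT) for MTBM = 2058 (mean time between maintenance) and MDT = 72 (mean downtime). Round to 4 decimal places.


MTBM = 2058
MDT = 72
MTBM + MDT = 2130
Ao = 2058 / 2130
Ao = 0.9662

0.9662


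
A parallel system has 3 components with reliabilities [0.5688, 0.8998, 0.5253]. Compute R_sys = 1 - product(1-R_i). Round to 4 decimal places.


Components: [0.5688, 0.8998, 0.5253]
(1 - 0.5688) = 0.4312, running product = 0.4312
(1 - 0.8998) = 0.1002, running product = 0.0432
(1 - 0.5253) = 0.4747, running product = 0.0205
Product of (1-R_i) = 0.0205
R_sys = 1 - 0.0205 = 0.9795

0.9795


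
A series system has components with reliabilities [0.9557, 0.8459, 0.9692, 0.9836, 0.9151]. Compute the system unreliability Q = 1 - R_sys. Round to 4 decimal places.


Components: [0.9557, 0.8459, 0.9692, 0.9836, 0.9151]
After component 1: product = 0.9557
After component 2: product = 0.8084
After component 3: product = 0.7835
After component 4: product = 0.7707
After component 5: product = 0.7052
R_sys = 0.7052
Q = 1 - 0.7052 = 0.2948

0.2948


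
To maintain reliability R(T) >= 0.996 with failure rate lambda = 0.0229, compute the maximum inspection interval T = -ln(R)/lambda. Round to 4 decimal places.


R_target = 0.996
lambda = 0.0229
-ln(0.996) = 0.004
T = 0.004 / 0.0229
T = 0.175

0.175


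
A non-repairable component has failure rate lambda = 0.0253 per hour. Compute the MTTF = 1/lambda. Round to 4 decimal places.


lambda = 0.0253
MTTF = 1 / 0.0253
MTTF = 39.5257

39.5257


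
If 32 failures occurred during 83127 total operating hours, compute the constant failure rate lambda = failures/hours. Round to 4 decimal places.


failures = 32
total_hours = 83127
lambda = 32 / 83127
lambda = 0.0004

0.0004


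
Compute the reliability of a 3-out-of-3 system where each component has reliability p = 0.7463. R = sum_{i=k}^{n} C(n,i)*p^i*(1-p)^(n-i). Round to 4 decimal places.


k = 3, n = 3, p = 0.7463
i=3: C(3,3)=1 * 0.7463^3 * 0.2537^0 = 0.4157
R = sum of terms = 0.4157

0.4157


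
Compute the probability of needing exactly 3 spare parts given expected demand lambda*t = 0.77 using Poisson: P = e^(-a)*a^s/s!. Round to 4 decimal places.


a = 0.77, s = 3
e^(-a) = e^(-0.77) = 0.463
a^s = 0.77^3 = 0.4565
s! = 6
P = 0.463 * 0.4565 / 6
P = 0.0352

0.0352


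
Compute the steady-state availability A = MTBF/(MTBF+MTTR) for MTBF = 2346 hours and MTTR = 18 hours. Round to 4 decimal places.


MTBF = 2346
MTTR = 18
MTBF + MTTR = 2364
A = 2346 / 2364
A = 0.9924

0.9924


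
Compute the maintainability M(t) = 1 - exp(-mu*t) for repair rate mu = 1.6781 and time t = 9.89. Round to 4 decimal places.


mu = 1.6781, t = 9.89
mu * t = 1.6781 * 9.89 = 16.5964
exp(-16.5964) = 0.0
M(t) = 1 - 0.0
M(t) = 1.0

1.0


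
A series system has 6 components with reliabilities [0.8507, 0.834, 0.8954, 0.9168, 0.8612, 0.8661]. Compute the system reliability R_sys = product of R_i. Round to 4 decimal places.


Components: [0.8507, 0.834, 0.8954, 0.9168, 0.8612, 0.8661]
After component 1 (R=0.8507): product = 0.8507
After component 2 (R=0.834): product = 0.7095
After component 3 (R=0.8954): product = 0.6353
After component 4 (R=0.9168): product = 0.5824
After component 5 (R=0.8612): product = 0.5016
After component 6 (R=0.8661): product = 0.4344
R_sys = 0.4344

0.4344


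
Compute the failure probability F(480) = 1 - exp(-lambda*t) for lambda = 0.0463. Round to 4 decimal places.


lambda = 0.0463, t = 480
lambda * t = 22.224
exp(-22.224) = 0.0
F(t) = 1 - 0.0
F(t) = 1.0

1.0


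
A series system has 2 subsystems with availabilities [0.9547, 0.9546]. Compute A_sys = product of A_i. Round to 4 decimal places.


Subsystems: [0.9547, 0.9546]
After subsystem 1 (A=0.9547): product = 0.9547
After subsystem 2 (A=0.9546): product = 0.9114
A_sys = 0.9114

0.9114


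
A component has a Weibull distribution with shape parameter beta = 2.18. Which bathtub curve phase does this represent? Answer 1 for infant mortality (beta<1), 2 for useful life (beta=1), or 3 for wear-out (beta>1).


beta = 2.18
Compare beta to 1:
beta < 1 => infant mortality (phase 1)
beta = 1 => useful life (phase 2)
beta > 1 => wear-out (phase 3)
Since beta = 2.18, this is wear-out (increasing failure rate)
Phase = 3

3
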